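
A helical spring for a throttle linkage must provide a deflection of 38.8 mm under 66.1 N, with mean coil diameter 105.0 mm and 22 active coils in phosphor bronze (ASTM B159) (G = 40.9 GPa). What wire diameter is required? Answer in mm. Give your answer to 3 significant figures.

9.60 mm

Required rate k = F/δ = 66.1/38.8 = 1.7036 N/mm
d = (8D³N_a·k / G)^(1/4) = (8·105.0³·22·1.7036 / (40.9×10³))^0.25
  = (8486.5)^0.25 = 9.5980 mm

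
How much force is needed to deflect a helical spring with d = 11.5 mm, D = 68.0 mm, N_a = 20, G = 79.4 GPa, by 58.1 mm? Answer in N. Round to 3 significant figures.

k = Gd⁴/(8D³N_a) = (79.4×10³)(11.5⁴)/(8·68.0³·20) = 27.604 N/mm
F = k·δ = 27.604 × 58.1 = 1603.8 N

1600 N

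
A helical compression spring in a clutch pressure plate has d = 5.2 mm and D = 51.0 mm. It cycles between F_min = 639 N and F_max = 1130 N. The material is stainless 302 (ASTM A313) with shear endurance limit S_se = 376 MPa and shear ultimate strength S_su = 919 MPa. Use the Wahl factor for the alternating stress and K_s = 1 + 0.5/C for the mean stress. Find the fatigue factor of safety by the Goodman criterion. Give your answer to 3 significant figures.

C = D/d = 51.0/5.2 = 9.8077; K_W = (4C−1)/(4C−4)+0.615/C = 1.1479; K_s = 1+0.5/C = 1.0510
F_a = (F_max−F_min)/2 = 245.5 N; F_m = (F_max+F_min)/2 = 884.5 N
τ_a = K_W·8F_aD/(πd³) = 1.1479 × 226.75 = 260.28 MPa
τ_m = K_s·8F_mD/(πd³) = 1.0510 × 816.95 = 858.6 MPa
Goodman: 1/n_f = τ_a/S_se + τ_m/S_su = 260.28/376 + 858.6/919 = 0.69223 + 0.93428 = 1.6265
n_f = 1/1.6265 = 0.6148

0.615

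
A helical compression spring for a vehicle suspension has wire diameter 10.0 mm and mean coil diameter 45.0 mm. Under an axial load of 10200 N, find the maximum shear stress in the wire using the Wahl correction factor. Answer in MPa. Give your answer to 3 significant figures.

1580 MPa

Spring index C = D/d = 45.0/10.0 = 4.5000
K_W = (4C−1)/(4C−4) + 0.615/C = 17.000/14.000 + 0.1367 = 1.3510
τ₀ = 8FD/(πd³) = 8·10200·45.0/(π·10.0³) = 3.672e+06/3141.6 = 1168.8 MPa
τ_max = K·τ₀ = 1.3510 × 1168.8 = 1579 MPa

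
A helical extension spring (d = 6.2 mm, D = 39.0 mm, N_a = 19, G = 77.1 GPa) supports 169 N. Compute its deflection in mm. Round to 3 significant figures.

13.4 mm

k = Gd⁴/(8D³N_a) = (77.1×10³)(6.2⁴)/(8·39.0³·19) = 12.635 N/mm
δ = F/k = 169 / 12.635 = 13.375 mm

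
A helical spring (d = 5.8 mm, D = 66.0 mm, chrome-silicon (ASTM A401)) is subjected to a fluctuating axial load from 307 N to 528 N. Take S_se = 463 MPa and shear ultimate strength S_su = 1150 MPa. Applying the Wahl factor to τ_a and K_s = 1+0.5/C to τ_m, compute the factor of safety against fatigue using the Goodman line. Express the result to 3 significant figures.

1.79

C = D/d = 66.0/5.8 = 11.3793; K_W = (4C−1)/(4C−4)+0.615/C = 1.1263; K_s = 1+0.5/C = 1.0439
F_a = (F_max−F_min)/2 = 110.5 N; F_m = (F_max+F_min)/2 = 417.5 N
τ_a = K_W·8F_aD/(πd³) = 1.1263 × 95.184 = 107.21 MPa
τ_m = K_s·8F_mD/(πd³) = 1.0439 × 359.63 = 375.43 MPa
Goodman: 1/n_f = τ_a/S_se + τ_m/S_su = 107.21/463 + 375.43/1150 = 0.23155 + 0.32646 = 0.55801
n_f = 1/0.55801 = 1.792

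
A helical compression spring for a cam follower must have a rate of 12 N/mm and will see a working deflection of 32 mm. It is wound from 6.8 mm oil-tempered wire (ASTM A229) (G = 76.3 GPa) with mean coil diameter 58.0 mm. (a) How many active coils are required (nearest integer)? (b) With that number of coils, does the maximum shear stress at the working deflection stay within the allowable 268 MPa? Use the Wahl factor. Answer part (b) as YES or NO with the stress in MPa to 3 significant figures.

(a) 9 coils; (b) YES, τ_max = 205 MPa

N_a = Gd⁴/(8D³k) = (76.3×10³)(6.8⁴)/(8·58.0³·12) = 8.71 → N_a = 9
Actual rate k = Gd⁴/(8D³·9) = 11.613 N/mm
Working load F = kδ = 11.613·32 = 371.62 N
C = 58.0/6.8 = 8.5294; K_W = (4C−1)/(4C−4)+0.615/C = 1.1717
τ_max = K_W·8FD/(πd³) = 1.1717·174.56 = 204.53 MPa
τ_max ≤ 268 MPa → acceptable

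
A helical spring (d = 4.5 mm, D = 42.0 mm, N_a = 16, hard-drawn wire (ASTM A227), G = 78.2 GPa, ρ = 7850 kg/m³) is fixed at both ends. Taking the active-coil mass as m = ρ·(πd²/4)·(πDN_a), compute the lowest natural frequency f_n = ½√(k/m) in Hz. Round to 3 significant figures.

56.6 Hz

k = Gd⁴/(8D³N_a) = (78.2×10³)(4.5⁴)/(8·42.0³·16) = 3.3814 N/mm = 3381.4 N/m
Wire length L = πDN_a = π·42.0·16 = 2111.2 mm
m = ρ·(πd²/4)·L = 7850 × 15.904×10⁻⁶ m² × 2.1112 m = 0.26357 kg
f_n = ½√(k/m) = 0.5·√(3381.4/0.26357) = 0.5·√(12829) = 56.633 Hz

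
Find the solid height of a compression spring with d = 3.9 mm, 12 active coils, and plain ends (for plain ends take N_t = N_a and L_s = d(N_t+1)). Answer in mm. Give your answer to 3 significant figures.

plain ends: N_t = N_a = 12
L_s = d·(N_t+1) = 3.9 × 13 = 50.7 mm

50.7 mm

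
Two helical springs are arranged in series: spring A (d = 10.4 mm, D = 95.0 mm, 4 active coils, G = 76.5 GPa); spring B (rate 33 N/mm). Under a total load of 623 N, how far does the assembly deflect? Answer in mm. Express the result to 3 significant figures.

k_A = Gd⁴/(8D³N_a) = (76.5×10³)(10.4⁴)/(8·95.0³·4) = 32.619 N/mm
Series: 1/k_eq = 1/32.619 + 1/33 = 0.06096; k_eq = 16.404 N/mm
δ = F/k_eq = 623/16.404 = 37.978 mm

38.0 mm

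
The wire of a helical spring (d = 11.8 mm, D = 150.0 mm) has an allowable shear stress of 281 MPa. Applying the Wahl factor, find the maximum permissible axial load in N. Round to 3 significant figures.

1090 N

C = D/d = 150.0/11.8 = 12.7119
K_W = (4C−1)/(4C−4) + 0.615/C = 49.847/46.847 + 0.0484 = 1.1124
τ_max = K·8FD/(πd³) → F_max = τ_allow·πd³/(8DK)
F_max = 281·π·11.8³/(8·150.0·1.1124) = 1.4504e+06/1334.9 = 1086.6 N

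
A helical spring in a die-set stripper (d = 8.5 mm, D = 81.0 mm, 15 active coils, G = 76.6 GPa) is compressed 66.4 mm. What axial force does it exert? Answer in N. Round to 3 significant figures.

k = Gd⁴/(8D³N_a) = (76.6×10³)(8.5⁴)/(8·81.0³·15) = 6.27 N/mm
F = k·δ = 6.27 × 66.4 = 416.33 N

416 N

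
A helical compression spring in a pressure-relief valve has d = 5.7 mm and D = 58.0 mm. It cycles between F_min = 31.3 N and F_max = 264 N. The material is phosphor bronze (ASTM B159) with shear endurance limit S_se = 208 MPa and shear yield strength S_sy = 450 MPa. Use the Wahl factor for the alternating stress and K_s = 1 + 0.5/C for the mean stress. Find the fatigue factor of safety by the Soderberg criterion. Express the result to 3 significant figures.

1.28

C = D/d = 58.0/5.7 = 10.1754; K_W = (4C−1)/(4C−4)+0.615/C = 1.1422; K_s = 1+0.5/C = 1.0491
F_a = (F_max−F_min)/2 = 116.35 N; F_m = (F_max+F_min)/2 = 147.65 N
τ_a = K_W·8F_aD/(πd³) = 1.1422 × 92.792 = 105.98 MPa
τ_m = K_s·8F_mD/(πd³) = 1.0491 × 117.75 = 123.54 MPa
Soderberg: 1/n_f = τ_a/S_se + τ_m/S_sy = 105.98/208 + 123.54/450 = 0.50954 + 0.27453 = 0.78408
n_f = 1/0.78408 = 1.275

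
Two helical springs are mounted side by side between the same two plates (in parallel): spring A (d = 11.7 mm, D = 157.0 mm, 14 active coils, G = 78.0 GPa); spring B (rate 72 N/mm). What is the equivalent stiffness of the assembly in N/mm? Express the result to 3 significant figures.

k_A = Gd⁴/(8D³N_a) = (78.0×10³)(11.7⁴)/(8·157.0³·14) = 3.3723 N/mm
Parallel: k_eq = 3.3723 + 72 = 75.372 N/mm

75.4 N/mm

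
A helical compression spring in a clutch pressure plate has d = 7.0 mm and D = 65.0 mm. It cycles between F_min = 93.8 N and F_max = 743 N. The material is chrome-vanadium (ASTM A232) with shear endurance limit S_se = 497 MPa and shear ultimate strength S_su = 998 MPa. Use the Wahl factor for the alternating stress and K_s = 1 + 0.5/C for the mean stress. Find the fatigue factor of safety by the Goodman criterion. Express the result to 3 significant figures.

1.73

C = D/d = 65.0/7.0 = 9.2857; K_W = (4C−1)/(4C−4)+0.615/C = 1.1567; K_s = 1+0.5/C = 1.0538
F_a = (F_max−F_min)/2 = 324.6 N; F_m = (F_max+F_min)/2 = 418.4 N
τ_a = K_W·8F_aD/(πd³) = 1.1567 × 156.64 = 181.2 MPa
τ_m = K_s·8F_mD/(πd³) = 1.0538 × 201.91 = 212.78 MPa
Goodman: 1/n_f = τ_a/S_se + τ_m/S_su = 181.2/497 + 212.78/998 = 0.36458 + 0.21321 = 0.57778
n_f = 1/0.57778 = 1.731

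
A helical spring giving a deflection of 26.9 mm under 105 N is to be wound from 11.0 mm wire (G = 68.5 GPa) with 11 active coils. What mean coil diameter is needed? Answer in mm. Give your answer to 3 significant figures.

Required rate k = F/δ = 105/26.9 = 3.9033 N/mm
D = (Gd⁴/(8N_a·k))^(1/3) = (68.5×10³·11.0⁴/(8·11·3.9033))^(1/3)
  = (2.91972e+06)^(1/3) = 142.9269 mm

143 mm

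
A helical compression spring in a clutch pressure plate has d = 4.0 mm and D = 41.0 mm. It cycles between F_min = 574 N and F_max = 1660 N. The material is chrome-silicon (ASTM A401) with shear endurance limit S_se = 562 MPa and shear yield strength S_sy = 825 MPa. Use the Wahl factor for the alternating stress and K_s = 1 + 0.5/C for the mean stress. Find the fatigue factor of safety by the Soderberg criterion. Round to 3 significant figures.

C = D/d = 41.0/4.0 = 10.2500; K_W = (4C−1)/(4C−4)+0.615/C = 1.1411; K_s = 1+0.5/C = 1.0488
F_a = (F_max−F_min)/2 = 543 N; F_m = (F_max+F_min)/2 = 1117 N
τ_a = K_W·8F_aD/(πd³) = 1.1411 × 885.82 = 1010.8 MPa
τ_m = K_s·8F_mD/(πd³) = 1.0488 × 1822.2 = 1911.1 MPa
Soderberg: 1/n_f = τ_a/S_se + τ_m/S_sy = 1010.8/562 + 1911.1/825 = 1.79856 + 2.31648 = 4.115
n_f = 1/4.115 = 0.243

0.243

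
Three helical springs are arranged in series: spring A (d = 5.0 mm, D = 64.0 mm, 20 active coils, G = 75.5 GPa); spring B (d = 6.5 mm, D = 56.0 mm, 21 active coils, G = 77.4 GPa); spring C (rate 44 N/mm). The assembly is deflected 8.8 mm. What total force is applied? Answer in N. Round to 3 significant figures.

7.82 N

k_A = Gd⁴/(8D³N_a) = (75.5×10³)(5.0⁴)/(8·64.0³·20) = 1.125 N/mm
k_B = Gd⁴/(8D³N_a) = (77.4×10³)(6.5⁴)/(8·56.0³·21) = 4.683 N/mm
Series: 1/k_eq = 1/1.125 + 1/4.683 + 1/44 = 1.1251; k_eq = 0.88879 N/mm
F = k_eq·δ = 0.88879·8.8 = 7.8213 N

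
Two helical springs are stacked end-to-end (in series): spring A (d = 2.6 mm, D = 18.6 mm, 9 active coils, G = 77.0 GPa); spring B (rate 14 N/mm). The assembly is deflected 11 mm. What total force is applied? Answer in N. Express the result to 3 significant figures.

k_A = Gd⁴/(8D³N_a) = (77.0×10³)(2.6⁴)/(8·18.6³·9) = 7.5947 N/mm
Series: 1/k_eq = 1/7.5947 + 1/14 = 0.2031; k_eq = 4.9237 N/mm
F = k_eq·δ = 4.9237·11 = 54.161 N

54.2 N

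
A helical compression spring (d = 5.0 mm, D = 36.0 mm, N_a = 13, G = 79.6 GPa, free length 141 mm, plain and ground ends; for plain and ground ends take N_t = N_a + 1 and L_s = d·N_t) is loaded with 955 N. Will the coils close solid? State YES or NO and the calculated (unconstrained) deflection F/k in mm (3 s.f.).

k = Gd⁴/(8D³N_a) = (79.6×10³)(5.0⁴)/(8·36.0³·13) = 10.253 N/mm
N_t = 14; L_s = 5.0·14 = 70 mm; δ_solid = L₀ − L_s = 141 − 70 = 71 mm
δ = F/k = 955/10.253 = 93.143 mm
δ ≥ δ_solid → spring goes solid

YES, δ = 93.1 mm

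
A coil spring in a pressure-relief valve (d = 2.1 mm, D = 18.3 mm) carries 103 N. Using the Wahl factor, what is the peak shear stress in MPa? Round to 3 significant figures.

605 MPa

Spring index C = D/d = 18.3/2.1 = 8.7143
K_W = (4C−1)/(4C−4) + 0.615/C = 33.857/30.857 + 0.0706 = 1.1678
τ₀ = 8FD/(πd³) = 8·103·18.3/(π·2.1³) = 15079.2/29.094 = 518.29 MPa
τ_max = K·τ₀ = 1.1678 × 518.29 = 605.25 MPa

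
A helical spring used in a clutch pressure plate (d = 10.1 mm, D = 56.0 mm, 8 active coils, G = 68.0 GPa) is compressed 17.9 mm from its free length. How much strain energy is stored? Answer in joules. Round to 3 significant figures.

10.1 J

k = Gd⁴/(8D³N_a) = (68.0×10³)(10.1⁴)/(8·56.0³·8) = 62.958 N/mm
U = ½kδ² = 0.5 × 62.958 × 17.9² = 10086 N·mm = 10.086 J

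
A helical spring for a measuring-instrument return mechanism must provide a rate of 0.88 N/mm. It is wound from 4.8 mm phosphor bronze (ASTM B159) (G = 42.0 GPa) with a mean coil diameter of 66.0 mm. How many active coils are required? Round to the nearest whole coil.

11

N_a = Gd⁴/(8D³k) = (42.0×10³ × 4.8⁴)/(8 × 66.0³ × 0.88)
    = 2.22953e+07 / 2.02397e+06 = 11.02 → 11 coils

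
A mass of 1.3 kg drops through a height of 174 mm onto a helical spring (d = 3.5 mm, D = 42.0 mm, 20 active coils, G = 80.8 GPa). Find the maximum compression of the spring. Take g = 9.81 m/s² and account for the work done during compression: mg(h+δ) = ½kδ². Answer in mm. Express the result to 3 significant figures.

k = Gd⁴/(8D³N_a) = (80.8×10³)(3.5⁴)/(8·42.0³·20) = 1.0229 N/mm
W = mg = 1.3 × 9.81 = 12.753 N
½kδ² − Wδ − Wh = 0 → δ = (W + √(W² + 2kWh))/k
δ = (12.753 + √(162.64 + 4539.49))/1.0229 = (12.753 + 68.572)/1.0229 = 79.508 mm

79.5 mm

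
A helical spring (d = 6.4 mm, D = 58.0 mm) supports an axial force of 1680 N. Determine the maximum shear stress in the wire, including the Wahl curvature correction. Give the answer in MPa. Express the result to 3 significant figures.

1100 MPa

Spring index C = D/d = 58.0/6.4 = 9.0625
K_W = (4C−1)/(4C−4) + 0.615/C = 35.250/32.250 + 0.0679 = 1.1609
τ₀ = 8FD/(πd³) = 8·1680·58.0/(π·6.4³) = 779520/823.55 = 946.54 MPa
τ_max = K·τ₀ = 1.1609 × 946.54 = 1098.8 MPa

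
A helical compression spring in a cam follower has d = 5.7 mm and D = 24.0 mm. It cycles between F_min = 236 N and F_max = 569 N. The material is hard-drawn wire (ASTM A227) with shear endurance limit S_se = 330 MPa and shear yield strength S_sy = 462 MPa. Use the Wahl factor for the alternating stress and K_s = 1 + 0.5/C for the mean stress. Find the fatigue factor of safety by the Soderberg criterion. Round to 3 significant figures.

1.81

C = D/d = 24.0/5.7 = 4.2105; K_W = (4C−1)/(4C−4)+0.615/C = 1.3797; K_s = 1+0.5/C = 1.1187
F_a = (F_max−F_min)/2 = 166.5 N; F_m = (F_max+F_min)/2 = 402.5 N
τ_a = K_W·8F_aD/(πd³) = 1.3797 × 54.947 = 75.808 MPa
τ_m = K_s·8F_mD/(πd³) = 1.1187 × 132.83 = 148.6 MPa
Soderberg: 1/n_f = τ_a/S_se + τ_m/S_sy = 75.808/330 + 148.6/462 = 0.22972 + 0.32165 = 0.55137
n_f = 1/0.55137 = 1.814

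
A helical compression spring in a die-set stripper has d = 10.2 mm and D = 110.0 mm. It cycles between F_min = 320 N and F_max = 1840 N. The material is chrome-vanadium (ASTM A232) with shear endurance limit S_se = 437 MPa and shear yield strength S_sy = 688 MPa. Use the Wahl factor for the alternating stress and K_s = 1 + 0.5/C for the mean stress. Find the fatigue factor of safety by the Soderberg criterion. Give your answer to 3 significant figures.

C = D/d = 110.0/10.2 = 10.7843; K_W = (4C−1)/(4C−4)+0.615/C = 1.1337; K_s = 1+0.5/C = 1.0464
F_a = (F_max−F_min)/2 = 760 N; F_m = (F_max+F_min)/2 = 1080 N
τ_a = K_W·8F_aD/(πd³) = 1.1337 × 200.61 = 227.42 MPa
τ_m = K_s·8F_mD/(πd³) = 1.0464 × 285.07 = 298.29 MPa
Soderberg: 1/n_f = τ_a/S_se + τ_m/S_sy = 227.42/437 + 298.29/688 = 0.52042 + 0.43356 = 0.95398
n_f = 1/0.95398 = 1.048

1.05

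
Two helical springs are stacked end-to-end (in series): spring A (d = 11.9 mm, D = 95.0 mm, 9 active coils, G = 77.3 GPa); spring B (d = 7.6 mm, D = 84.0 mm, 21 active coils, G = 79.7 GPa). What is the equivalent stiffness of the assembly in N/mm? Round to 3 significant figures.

k_A = Gd⁴/(8D³N_a) = (77.3×10³)(11.9⁴)/(8·95.0³·9) = 25.111 N/mm
k_B = Gd⁴/(8D³N_a) = (79.7×10³)(7.6⁴)/(8·84.0³·21) = 2.6703 N/mm
Series: 1/k_eq = 1/25.111 + 1/2.6703 = 0.41431; k_eq = 2.4137 N/mm

2.41 N/mm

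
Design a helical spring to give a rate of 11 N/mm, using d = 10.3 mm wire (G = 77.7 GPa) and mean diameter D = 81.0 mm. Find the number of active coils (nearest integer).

N_a = Gd⁴/(8D³k) = (77.7×10³ × 10.3⁴)/(8 × 81.0³ × 11)
    = 8.7452e+08 / 4.67668e+07 = 18.7 → 19 coils

19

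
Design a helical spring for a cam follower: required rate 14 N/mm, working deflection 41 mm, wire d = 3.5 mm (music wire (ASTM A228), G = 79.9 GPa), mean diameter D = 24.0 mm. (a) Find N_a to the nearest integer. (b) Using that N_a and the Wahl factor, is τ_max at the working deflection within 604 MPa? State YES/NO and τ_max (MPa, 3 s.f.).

N_a = Gd⁴/(8D³k) = (79.9×10³)(3.5⁴)/(8·24.0³·14) = 7.744 → N_a = 8
Actual rate k = Gd⁴/(8D³·8) = 13.552 N/mm
Working load F = kδ = 13.552·41 = 555.63 N
C = 24.0/3.5 = 6.8571; K_W = (4C−1)/(4C−4)+0.615/C = 1.2177
τ_max = K_W·8FD/(πd³) = 1.2177·792.02 = 964.47 MPa
τ_max > 604 MPa → exceeds allowable

(a) 8 coils; (b) NO, τ_max = 964 MPa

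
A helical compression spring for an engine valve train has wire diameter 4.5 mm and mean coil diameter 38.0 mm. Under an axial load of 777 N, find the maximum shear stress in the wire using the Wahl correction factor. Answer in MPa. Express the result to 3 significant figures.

Spring index C = D/d = 38.0/4.5 = 8.4444
K_W = (4C−1)/(4C−4) + 0.615/C = 32.778/29.778 + 0.0728 = 1.1736
τ₀ = 8FD/(πd³) = 8·777·38.0/(π·4.5³) = 236208/286.28 = 825.1 MPa
τ_max = K·τ₀ = 1.1736 × 825.1 = 968.32 MPa

968 MPa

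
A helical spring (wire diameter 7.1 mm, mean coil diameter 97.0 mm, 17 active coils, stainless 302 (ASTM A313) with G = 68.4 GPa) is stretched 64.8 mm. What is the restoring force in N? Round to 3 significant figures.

k = Gd⁴/(8D³N_a) = (68.4×10³)(7.1⁴)/(8·97.0³·17) = 1.4003 N/mm
F = k·δ = 1.4003 × 64.8 = 90.742 N

90.7 N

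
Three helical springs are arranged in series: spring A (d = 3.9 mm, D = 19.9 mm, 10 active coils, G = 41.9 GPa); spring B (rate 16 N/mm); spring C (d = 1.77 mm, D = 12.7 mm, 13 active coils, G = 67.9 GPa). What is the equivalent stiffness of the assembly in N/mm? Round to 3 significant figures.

2.24 N/mm

k_A = Gd⁴/(8D³N_a) = (41.9×10³)(3.9⁴)/(8·19.9³·10) = 15.375 N/mm
k_C = Gd⁴/(8D³N_a) = (67.9×10³)(1.77⁴)/(8·12.7³·13) = 3.1284 N/mm
Series: 1/k_eq = 1/15.375 + 1/16 + 1/3.1284 = 0.44719; k_eq = 2.2362 N/mm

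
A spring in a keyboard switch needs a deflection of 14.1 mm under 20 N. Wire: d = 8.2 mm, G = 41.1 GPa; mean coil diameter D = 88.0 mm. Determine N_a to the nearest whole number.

24

Required rate k = F/δ = 20/14.1 = 1.4184 N/mm
N_a = Gd⁴/(8D³k) = (41.1×10³ × 8.2⁴)/(8 × 88.0³ × 1.4184)
    = 1.85822e+08 / 7.73302e+06 = 24.03 → 24 coils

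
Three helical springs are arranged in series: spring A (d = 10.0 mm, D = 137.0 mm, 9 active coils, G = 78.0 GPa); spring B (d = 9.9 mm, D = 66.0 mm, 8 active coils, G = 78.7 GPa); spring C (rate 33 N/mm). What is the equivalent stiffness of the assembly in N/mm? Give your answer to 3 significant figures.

k_A = Gd⁴/(8D³N_a) = (78.0×10³)(10.0⁴)/(8·137.0³·9) = 4.2131 N/mm
k_B = Gd⁴/(8D³N_a) = (78.7×10³)(9.9⁴)/(8·66.0³·8) = 41.087 N/mm
Series: 1/k_eq = 1/4.2131 + 1/41.087 + 1/33 = 0.292; k_eq = 3.4247 N/mm

3.42 N/mm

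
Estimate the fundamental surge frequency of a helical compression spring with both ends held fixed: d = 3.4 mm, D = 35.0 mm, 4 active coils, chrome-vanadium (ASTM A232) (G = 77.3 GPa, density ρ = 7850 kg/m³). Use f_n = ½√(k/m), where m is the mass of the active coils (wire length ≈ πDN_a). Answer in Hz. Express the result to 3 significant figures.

k = Gd⁴/(8D³N_a) = (77.3×10³)(3.4⁴)/(8·35.0³·4) = 7.5291 N/mm = 7529.1 N/m
Wire length L = πDN_a = π·35.0·4 = 439.82 mm
m = ρ·(πd²/4)·L = 7850 × 9.0792×10⁻⁶ m² × 0.43982 m = 0.031347 kg
f_n = ½√(k/m) = 0.5·√(7529.1/0.031347) = 0.5·√(2.4018e+05) = 245.04 Hz

245 Hz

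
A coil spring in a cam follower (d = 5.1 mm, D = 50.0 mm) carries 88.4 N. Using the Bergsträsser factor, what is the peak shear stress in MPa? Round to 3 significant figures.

96.6 MPa

Spring index C = D/d = 50.0/5.1 = 9.8039
K_B = (4C+2)/(4C−3) = 41.216/36.216 = 1.1381
τ₀ = 8FD/(πd³) = 8·88.4·50.0/(π·5.1³) = 35360/416.74 = 84.85 MPa
τ_max = K·τ₀ = 1.1381 × 84.85 = 96.565 MPa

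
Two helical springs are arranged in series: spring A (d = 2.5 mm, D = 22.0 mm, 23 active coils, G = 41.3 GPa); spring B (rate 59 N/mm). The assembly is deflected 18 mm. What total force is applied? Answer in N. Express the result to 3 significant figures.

k_A = Gd⁴/(8D³N_a) = (41.3×10³)(2.5⁴)/(8·22.0³·23) = 0.82343 N/mm
Series: 1/k_eq = 1/0.82343 + 1/59 = 1.2314; k_eq = 0.81209 N/mm
F = k_eq·δ = 0.81209·18 = 14.618 N

14.6 N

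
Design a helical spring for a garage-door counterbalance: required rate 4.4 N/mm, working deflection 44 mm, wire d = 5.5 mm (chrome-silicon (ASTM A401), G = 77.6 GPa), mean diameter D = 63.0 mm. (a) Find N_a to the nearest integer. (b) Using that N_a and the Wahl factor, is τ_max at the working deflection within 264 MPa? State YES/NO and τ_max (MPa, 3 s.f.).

N_a = Gd⁴/(8D³k) = (77.6×10³)(5.5⁴)/(8·63.0³·4.4) = 8.068 → N_a = 8
Actual rate k = Gd⁴/(8D³·8) = 4.4372 N/mm
Working load F = kδ = 4.4372·44 = 195.24 N
C = 63.0/5.5 = 11.4545; K_W = (4C−1)/(4C−4)+0.615/C = 1.1254
τ_max = K_W·8FD/(πd³) = 1.1254·188.26 = 211.87 MPa
τ_max ≤ 264 MPa → acceptable

(a) 8 coils; (b) YES, τ_max = 212 MPa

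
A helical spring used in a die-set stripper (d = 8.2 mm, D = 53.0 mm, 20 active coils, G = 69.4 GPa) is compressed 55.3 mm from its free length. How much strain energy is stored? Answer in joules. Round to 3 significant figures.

20.1 J

k = Gd⁴/(8D³N_a) = (69.4×10³)(8.2⁴)/(8·53.0³·20) = 13.172 N/mm
U = ½kδ² = 0.5 × 13.172 × 55.3² = 20141 N·mm = 20.141 J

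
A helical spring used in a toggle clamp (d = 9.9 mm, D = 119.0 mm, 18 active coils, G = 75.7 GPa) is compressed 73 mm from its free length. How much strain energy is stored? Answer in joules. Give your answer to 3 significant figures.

7.98 J

k = Gd⁴/(8D³N_a) = (75.7×10³)(9.9⁴)/(8·119.0³·18) = 2.9966 N/mm
U = ½kδ² = 0.5 × 2.9966 × 73² = 7984.5 N·mm = 7.9845 J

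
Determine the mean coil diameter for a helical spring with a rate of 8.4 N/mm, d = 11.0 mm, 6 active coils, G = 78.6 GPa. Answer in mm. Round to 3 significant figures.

142 mm

D = (Gd⁴/(8N_a·k))^(1/3) = (78.6×10³·11.0⁴/(8·6·8.4))^(1/3)
  = (2.85412e+06)^(1/3) = 141.8483 mm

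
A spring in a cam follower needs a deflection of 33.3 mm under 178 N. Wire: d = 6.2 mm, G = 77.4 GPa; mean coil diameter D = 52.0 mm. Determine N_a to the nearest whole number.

Required rate k = F/δ = 178/33.3 = 5.3453 N/mm
N_a = Gd⁴/(8D³k) = (77.4×10³ × 6.2⁴)/(8 × 52.0³ × 5.3453)
    = 1.14369e+08 / 6.01279e+06 = 19.02 → 19 coils

19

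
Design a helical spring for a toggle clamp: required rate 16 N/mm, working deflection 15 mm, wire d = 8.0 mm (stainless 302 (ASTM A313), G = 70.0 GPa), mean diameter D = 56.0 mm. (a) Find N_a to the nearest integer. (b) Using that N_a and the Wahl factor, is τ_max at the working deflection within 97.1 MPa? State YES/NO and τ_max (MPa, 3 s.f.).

N_a = Gd⁴/(8D³k) = (70.0×10³)(8.0⁴)/(8·56.0³·16) = 12.76 → N_a = 13
Actual rate k = Gd⁴/(8D³·13) = 15.699 N/mm
Working load F = kδ = 15.699·15 = 235.48 N
C = 56.0/8.0 = 7.0000; K_W = (4C−1)/(4C−4)+0.615/C = 1.2129
τ_max = K_W·8FD/(πd³) = 1.2129·65.586 = 79.546 MPa
τ_max ≤ 97.1 MPa → acceptable

(a) 13 coils; (b) YES, τ_max = 79.5 MPa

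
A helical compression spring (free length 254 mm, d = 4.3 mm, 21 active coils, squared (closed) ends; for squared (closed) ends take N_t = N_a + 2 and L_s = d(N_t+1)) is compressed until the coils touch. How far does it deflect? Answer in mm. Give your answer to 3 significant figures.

N_t = 23; L_s = 4.3·24 = 103.2 mm
δ_solid = L₀ − L_s = 254 − 103.2 = 150.8 mm

151 mm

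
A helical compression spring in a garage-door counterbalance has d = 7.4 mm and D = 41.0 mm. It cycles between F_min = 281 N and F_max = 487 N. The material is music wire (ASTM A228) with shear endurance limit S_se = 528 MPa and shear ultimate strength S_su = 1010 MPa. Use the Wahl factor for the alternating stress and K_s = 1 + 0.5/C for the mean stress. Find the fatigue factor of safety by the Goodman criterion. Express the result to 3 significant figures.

C = D/d = 41.0/7.4 = 5.5405; K_W = (4C−1)/(4C−4)+0.615/C = 1.2762; K_s = 1+0.5/C = 1.0902
F_a = (F_max−F_min)/2 = 103 N; F_m = (F_max+F_min)/2 = 384 N
τ_a = K_W·8F_aD/(πd³) = 1.2762 × 26.538 = 33.867 MPa
τ_m = K_s·8F_mD/(πd³) = 1.0902 × 98.937 = 107.87 MPa
Goodman: 1/n_f = τ_a/S_se + τ_m/S_su = 33.867/528 + 107.87/1010 = 0.06414 + 0.10680 = 0.17094
n_f = 1/0.17094 = 5.85

5.85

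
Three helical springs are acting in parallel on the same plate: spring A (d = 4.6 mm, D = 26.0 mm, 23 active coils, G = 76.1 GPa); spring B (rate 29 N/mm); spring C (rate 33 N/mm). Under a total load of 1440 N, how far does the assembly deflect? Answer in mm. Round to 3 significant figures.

k_A = Gd⁴/(8D³N_a) = (76.1×10³)(4.6⁴)/(8·26.0³·23) = 10.536 N/mm
Parallel: k_eq = 10.536 + 29 + 33 = 72.536 N/mm
δ = F/k_eq = 1440/72.536 = 19.852 mm

19.9 mm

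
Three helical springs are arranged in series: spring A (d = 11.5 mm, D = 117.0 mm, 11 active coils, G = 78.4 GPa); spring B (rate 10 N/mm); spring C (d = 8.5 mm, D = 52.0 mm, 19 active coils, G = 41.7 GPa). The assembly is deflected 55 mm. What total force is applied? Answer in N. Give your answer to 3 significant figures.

183 N

k_A = Gd⁴/(8D³N_a) = (78.4×10³)(11.5⁴)/(8·117.0³·11) = 9.729 N/mm
k_C = Gd⁴/(8D³N_a) = (41.7×10³)(8.5⁴)/(8·52.0³·19) = 10.185 N/mm
Series: 1/k_eq = 1/9.729 + 1/10 + 1/10.185 = 0.30097; k_eq = 3.3226 N/mm
F = k_eq·δ = 3.3226·55 = 182.74 N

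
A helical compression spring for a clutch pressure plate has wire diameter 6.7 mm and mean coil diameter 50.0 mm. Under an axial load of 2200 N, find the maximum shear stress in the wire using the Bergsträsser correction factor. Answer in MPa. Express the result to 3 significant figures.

Spring index C = D/d = 50.0/6.7 = 7.4627
K_B = (4C+2)/(4C−3) = 31.851/26.851 = 1.1862
τ₀ = 8FD/(πd³) = 8·2200·50.0/(π·6.7³) = 880000/944.87 = 931.34 MPa
τ_max = K·τ₀ = 1.1862 × 931.34 = 1104.8 MPa

1100 MPa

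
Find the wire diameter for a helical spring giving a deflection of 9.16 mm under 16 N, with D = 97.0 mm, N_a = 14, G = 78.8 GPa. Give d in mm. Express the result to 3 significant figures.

Required rate k = F/δ = 16/9.16 = 1.7467 N/mm
d = (8D³N_a·k / G)^(1/4) = (8·97.0³·14·1.7467 / (78.8×10³))^0.25
  = (2265.9)^0.25 = 6.8993 mm

6.90 mm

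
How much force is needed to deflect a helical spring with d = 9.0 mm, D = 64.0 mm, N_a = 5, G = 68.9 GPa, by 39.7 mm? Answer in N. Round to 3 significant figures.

k = Gd⁴/(8D³N_a) = (68.9×10³)(9.0⁴)/(8·64.0³·5) = 43.111 N/mm
F = k·δ = 43.111 × 39.7 = 1711.5 N

1710 N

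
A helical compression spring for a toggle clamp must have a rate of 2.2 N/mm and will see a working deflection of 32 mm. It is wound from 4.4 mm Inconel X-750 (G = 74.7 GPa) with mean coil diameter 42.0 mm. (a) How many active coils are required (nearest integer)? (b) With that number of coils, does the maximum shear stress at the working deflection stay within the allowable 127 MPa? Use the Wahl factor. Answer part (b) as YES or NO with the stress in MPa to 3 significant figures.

N_a = Gd⁴/(8D³k) = (74.7×10³)(4.4⁴)/(8·42.0³·2.2) = 21.47 → N_a = 21
Actual rate k = Gd⁴/(8D³·21) = 2.2494 N/mm
Working load F = kδ = 2.2494·32 = 71.982 N
C = 42.0/4.4 = 9.5455; K_W = (4C−1)/(4C−4)+0.615/C = 1.1522
τ_max = K_W·8FD/(πd³) = 1.1522·90.376 = 104.13 MPa
τ_max ≤ 127 MPa → acceptable

(a) 21 coils; (b) YES, τ_max = 104 MPa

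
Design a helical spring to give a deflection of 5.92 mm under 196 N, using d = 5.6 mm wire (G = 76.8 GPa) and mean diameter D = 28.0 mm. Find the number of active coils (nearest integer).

13

Required rate k = F/δ = 196/5.92 = 33.108 N/mm
N_a = Gd⁴/(8D³k) = (76.8×10³ × 5.6⁴)/(8 × 28.0³ × 33.108)
    = 7.55289e+07 / 5.81431e+06 = 12.99 → 13 coils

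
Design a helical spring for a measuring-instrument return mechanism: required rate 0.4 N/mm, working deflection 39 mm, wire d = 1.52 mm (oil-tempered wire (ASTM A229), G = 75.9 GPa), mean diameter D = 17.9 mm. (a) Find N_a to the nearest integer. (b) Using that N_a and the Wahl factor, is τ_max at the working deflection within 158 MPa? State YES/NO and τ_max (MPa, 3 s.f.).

(a) 22 coils; (b) NO, τ_max = 228 MPa

N_a = Gd⁴/(8D³k) = (75.9×10³)(1.52⁴)/(8·17.9³·0.4) = 22.08 → N_a = 22
Actual rate k = Gd⁴/(8D³·22) = 0.40137 N/mm
Working load F = kδ = 0.40137·39 = 15.653 N
C = 17.9/1.52 = 11.7763; K_W = (4C−1)/(4C−4)+0.615/C = 1.1218
τ_max = K_W·8FD/(πd³) = 1.1218·203.18 = 227.93 MPa
τ_max > 158 MPa → exceeds allowable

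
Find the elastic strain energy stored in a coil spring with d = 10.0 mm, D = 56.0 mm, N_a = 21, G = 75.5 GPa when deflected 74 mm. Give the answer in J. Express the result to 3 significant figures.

70.1 J

k = Gd⁴/(8D³N_a) = (75.5×10³)(10.0⁴)/(8·56.0³·21) = 25.59 N/mm
U = ½kδ² = 0.5 × 25.59 × 74² = 70066 N·mm = 70.066 J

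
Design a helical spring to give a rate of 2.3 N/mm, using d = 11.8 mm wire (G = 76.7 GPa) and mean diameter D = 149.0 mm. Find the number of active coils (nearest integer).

24

N_a = Gd⁴/(8D³k) = (76.7×10³ × 11.8⁴)/(8 × 149.0³ × 2.3)
    = 1.48704e+09 / 6.08663e+07 = 24.43 → 24 coils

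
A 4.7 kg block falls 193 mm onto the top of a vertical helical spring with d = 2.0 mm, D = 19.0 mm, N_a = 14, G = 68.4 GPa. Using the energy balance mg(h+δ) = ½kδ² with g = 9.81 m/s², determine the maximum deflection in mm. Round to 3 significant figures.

k = Gd⁴/(8D³N_a) = (68.4×10³)(2.0⁴)/(8·19.0³·14) = 1.4246 N/mm
W = mg = 4.7 × 9.81 = 46.107 N
½kδ² − Wδ − Wh = 0 → δ = (W + √(W² + 2kWh))/k
δ = (46.107 + √(2125.9 + 25354.3))/1.4246 = (46.107 + 165.77)/1.4246 = 148.73 mm

149 mm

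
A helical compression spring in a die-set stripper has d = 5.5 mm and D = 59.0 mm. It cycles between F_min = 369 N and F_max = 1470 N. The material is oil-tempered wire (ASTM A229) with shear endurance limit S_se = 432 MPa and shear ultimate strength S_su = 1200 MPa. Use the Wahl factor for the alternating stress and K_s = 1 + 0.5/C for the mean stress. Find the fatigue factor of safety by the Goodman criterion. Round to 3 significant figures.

C = D/d = 59.0/5.5 = 10.7273; K_W = (4C−1)/(4C−4)+0.615/C = 1.1344; K_s = 1+0.5/C = 1.0466
F_a = (F_max−F_min)/2 = 550.5 N; F_m = (F_max+F_min)/2 = 919.5 N
τ_a = K_W·8F_aD/(πd³) = 1.1344 × 497.12 = 563.95 MPa
τ_m = K_s·8F_mD/(πd³) = 1.0466 × 830.34 = 869.04 MPa
Goodman: 1/n_f = τ_a/S_se + τ_m/S_su = 563.95/432 + 869.04/1200 = 1.30544 + 0.72420 = 2.0296
n_f = 1/2.0296 = 0.4927

0.493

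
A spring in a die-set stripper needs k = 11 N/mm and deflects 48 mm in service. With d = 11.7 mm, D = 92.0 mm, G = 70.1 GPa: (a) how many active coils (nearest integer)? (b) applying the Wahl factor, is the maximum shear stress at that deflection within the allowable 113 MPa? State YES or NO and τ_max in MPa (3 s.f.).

N_a = Gd⁴/(8D³k) = (70.1×10³)(11.7⁴)/(8·92.0³·11) = 19.17 → N_a = 19
Actual rate k = Gd⁴/(8D³·19) = 11.098 N/mm
Working load F = kδ = 11.098·48 = 532.72 N
C = 92.0/11.7 = 7.8632; K_W = (4C−1)/(4C−4)+0.615/C = 1.1875
τ_max = K_W·8FD/(πd³) = 1.1875·77.923 = 92.533 MPa
τ_max ≤ 113 MPa → acceptable

(a) 19 coils; (b) YES, τ_max = 92.5 MPa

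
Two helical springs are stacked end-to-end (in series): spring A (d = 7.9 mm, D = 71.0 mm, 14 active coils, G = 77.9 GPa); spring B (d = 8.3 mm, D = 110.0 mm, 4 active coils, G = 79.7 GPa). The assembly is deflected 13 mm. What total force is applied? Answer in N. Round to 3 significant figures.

k_A = Gd⁴/(8D³N_a) = (77.9×10³)(7.9⁴)/(8·71.0³·14) = 7.5692 N/mm
k_B = Gd⁴/(8D³N_a) = (79.7×10³)(8.3⁴)/(8·110.0³·4) = 8.8806 N/mm
Series: 1/k_eq = 1/7.5692 + 1/8.8806 = 0.24472; k_eq = 4.0863 N/mm
F = k_eq·δ = 4.0863·13 = 53.122 N

53.1 N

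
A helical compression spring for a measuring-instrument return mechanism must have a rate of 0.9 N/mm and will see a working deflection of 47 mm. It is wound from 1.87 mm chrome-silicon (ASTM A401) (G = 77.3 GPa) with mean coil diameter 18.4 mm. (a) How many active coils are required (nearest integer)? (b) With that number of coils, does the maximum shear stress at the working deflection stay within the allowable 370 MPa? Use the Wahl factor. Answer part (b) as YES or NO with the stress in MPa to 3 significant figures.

N_a = Gd⁴/(8D³k) = (77.3×10³)(1.87⁴)/(8·18.4³·0.9) = 21.07 → N_a = 21
Actual rate k = Gd⁴/(8D³·21) = 0.9032 N/mm
Working load F = kδ = 0.9032·47 = 42.45 N
C = 18.4/1.87 = 9.8396; K_W = (4C−1)/(4C−4)+0.615/C = 1.1473
τ_max = K_W·8FD/(πd³) = 1.1473·304.17 = 348.99 MPa
τ_max ≤ 370 MPa → acceptable

(a) 21 coils; (b) YES, τ_max = 349 MPa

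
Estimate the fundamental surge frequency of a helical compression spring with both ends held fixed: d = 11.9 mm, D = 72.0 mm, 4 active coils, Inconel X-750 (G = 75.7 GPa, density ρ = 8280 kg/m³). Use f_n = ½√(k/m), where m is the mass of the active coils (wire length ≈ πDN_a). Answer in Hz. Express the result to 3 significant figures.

k = Gd⁴/(8D³N_a) = (75.7×10³)(11.9⁴)/(8·72.0³·4) = 127.1 N/mm = 1.271e+05 N/m
Wire length L = πDN_a = π·72.0·4 = 904.78 mm
m = ρ·(πd²/4)·L = 8280 × 111.22×10⁻⁶ m² × 0.90478 m = 0.83321 kg
f_n = ½√(k/m) = 0.5·√(1.271e+05/0.83321) = 0.5·√(1.5254e+05) = 195.28 Hz

195 Hz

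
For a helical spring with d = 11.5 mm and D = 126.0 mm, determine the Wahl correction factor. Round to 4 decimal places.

1.1315

C = D/d = 126.0/11.5 = 10.9565
K_W = (4C−1)/(4C−4) + 0.615/C = 42.826/39.826 + 0.0561 = 1.1315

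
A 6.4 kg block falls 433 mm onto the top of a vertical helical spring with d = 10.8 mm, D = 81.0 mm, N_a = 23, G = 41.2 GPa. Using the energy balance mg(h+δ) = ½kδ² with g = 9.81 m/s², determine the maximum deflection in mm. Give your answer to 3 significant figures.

109 mm

k = Gd⁴/(8D³N_a) = (41.2×10³)(10.8⁴)/(8·81.0³·23) = 5.7322 N/mm
W = mg = 6.4 × 9.81 = 62.784 N
½kδ² − Wδ − Wh = 0 → δ = (W + √(W² + 2kWh))/k
δ = (62.784 + √(3941.8 + 311664))/5.7322 = (62.784 + 561.79)/5.7322 = 108.96 mm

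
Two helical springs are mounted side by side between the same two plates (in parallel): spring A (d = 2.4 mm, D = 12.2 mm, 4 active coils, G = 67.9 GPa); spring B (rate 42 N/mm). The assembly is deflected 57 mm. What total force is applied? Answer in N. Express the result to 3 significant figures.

k_A = Gd⁴/(8D³N_a) = (67.9×10³)(2.4⁴)/(8·12.2³·4) = 38.769 N/mm
Parallel: k_eq = 38.769 + 42 = 80.769 N/mm
F = k_eq·δ = 80.769·57 = 4603.8 N

4600 N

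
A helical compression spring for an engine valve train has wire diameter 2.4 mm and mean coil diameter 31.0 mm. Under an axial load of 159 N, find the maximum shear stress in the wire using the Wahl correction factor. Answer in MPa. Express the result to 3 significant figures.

Spring index C = D/d = 31.0/2.4 = 12.9167
K_W = (4C−1)/(4C−4) + 0.615/C = 50.667/47.667 + 0.0476 = 1.1105
τ₀ = 8FD/(πd³) = 8·159·31.0/(π·2.4³) = 39432/43.429 = 907.96 MPa
τ_max = K·τ₀ = 1.1105 × 907.96 = 1008.3 MPa

1010 MPa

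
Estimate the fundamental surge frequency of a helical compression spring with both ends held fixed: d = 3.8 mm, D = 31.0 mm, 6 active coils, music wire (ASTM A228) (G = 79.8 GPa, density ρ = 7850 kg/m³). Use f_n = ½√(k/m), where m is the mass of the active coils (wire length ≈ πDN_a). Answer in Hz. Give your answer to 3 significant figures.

k = Gd⁴/(8D³N_a) = (79.8×10³)(3.8⁴)/(8·31.0³·6) = 11.636 N/mm = 11636 N/m
Wire length L = πDN_a = π·31.0·6 = 584.34 mm
m = ρ·(πd²/4)·L = 7850 × 11.341×10⁻⁶ m² × 0.58434 m = 0.052022 kg
f_n = ½√(k/m) = 0.5·√(11636/0.052022) = 0.5·√(2.2368e+05) = 236.47 Hz

236 Hz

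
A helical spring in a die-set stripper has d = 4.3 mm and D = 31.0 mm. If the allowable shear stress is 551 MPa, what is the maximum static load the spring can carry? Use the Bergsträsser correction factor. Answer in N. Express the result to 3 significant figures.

465 N

C = D/d = 31.0/4.3 = 7.2093
K_B = (4C+2)/(4C−3) = 30.837/25.837 = 1.1935
τ_max = K·8FD/(πd³) → F_max = τ_allow·πd³/(8DK)
F_max = 551·π·4.3³/(8·31.0·1.1935) = 1.3763e+05/295.99 = 464.97 N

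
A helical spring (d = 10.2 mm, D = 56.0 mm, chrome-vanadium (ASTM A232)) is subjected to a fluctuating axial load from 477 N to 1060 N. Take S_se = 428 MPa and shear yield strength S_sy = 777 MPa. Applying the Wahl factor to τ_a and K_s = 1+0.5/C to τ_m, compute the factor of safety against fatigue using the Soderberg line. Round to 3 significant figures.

C = D/d = 56.0/10.2 = 5.4902; K_W = (4C−1)/(4C−4)+0.615/C = 1.2790; K_s = 1+0.5/C = 1.0911
F_a = (F_max−F_min)/2 = 291.5 N; F_m = (F_max+F_min)/2 = 768.5 N
τ_a = K_W·8F_aD/(πd³) = 1.2790 × 39.171 = 50.102 MPa
τ_m = K_s·8F_mD/(πd³) = 1.0911 × 103.27 = 112.67 MPa
Soderberg: 1/n_f = τ_a/S_se + τ_m/S_sy = 50.102/428 + 112.67/777 = 0.11706 + 0.14501 = 0.26207
n_f = 1/0.26207 = 3.816

3.82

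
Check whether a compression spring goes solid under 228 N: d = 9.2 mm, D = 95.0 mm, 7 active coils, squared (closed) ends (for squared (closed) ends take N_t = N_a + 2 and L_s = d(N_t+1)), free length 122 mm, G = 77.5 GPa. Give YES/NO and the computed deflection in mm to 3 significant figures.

k = Gd⁴/(8D³N_a) = (77.5×10³)(9.2⁴)/(8·95.0³·7) = 11.564 N/mm
N_t = 9; L_s = 9.2·10 = 92 mm; δ_solid = L₀ − L_s = 122 − 92 = 30 mm
δ = F/k = 228/11.564 = 19.717 mm
δ < δ_solid → spring does not go solid

NO, δ = 19.7 mm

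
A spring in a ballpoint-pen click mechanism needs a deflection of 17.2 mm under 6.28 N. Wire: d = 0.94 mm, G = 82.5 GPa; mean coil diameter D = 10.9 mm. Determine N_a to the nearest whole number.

17

Required rate k = F/δ = 6.28/17.2 = 0.36512 N/mm
N_a = Gd⁴/(8D³k) = (82.5×10³ × 0.94⁴)/(8 × 10.9³ × 0.36512)
    = 64411.8 / 3782.69 = 17.03 → 17 coils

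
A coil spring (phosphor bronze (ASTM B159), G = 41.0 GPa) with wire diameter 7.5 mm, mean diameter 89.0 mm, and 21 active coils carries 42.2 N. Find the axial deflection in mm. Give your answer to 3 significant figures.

38.5 mm

k = Gd⁴/(8D³N_a) = (41.0×10³)(7.5⁴)/(8·89.0³·21) = 1.0953 N/mm
δ = F/k = 42.2 / 1.0953 = 38.527 mm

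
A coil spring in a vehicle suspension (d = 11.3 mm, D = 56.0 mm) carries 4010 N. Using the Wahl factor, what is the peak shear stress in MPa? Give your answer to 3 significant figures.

521 MPa

Spring index C = D/d = 56.0/11.3 = 4.9558
K_W = (4C−1)/(4C−4) + 0.615/C = 18.823/15.823 + 0.1241 = 1.3137
τ₀ = 8FD/(πd³) = 8·4010·56.0/(π·11.3³) = 1.79648e+06/4533 = 396.31 MPa
τ_max = K·τ₀ = 1.3137 × 396.31 = 520.63 MPa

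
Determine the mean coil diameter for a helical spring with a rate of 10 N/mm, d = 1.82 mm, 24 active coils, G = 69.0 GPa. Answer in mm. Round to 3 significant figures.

7.33 mm

D = (Gd⁴/(8N_a·k))^(1/3) = (69.0×10³·1.82⁴/(8·24·10))^(1/3)
  = (394.306)^(1/3) = 7.3329 mm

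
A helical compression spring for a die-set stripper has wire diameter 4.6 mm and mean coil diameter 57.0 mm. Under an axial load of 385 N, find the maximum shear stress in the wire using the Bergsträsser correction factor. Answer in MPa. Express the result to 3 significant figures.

Spring index C = D/d = 57.0/4.6 = 12.3913
K_B = (4C+2)/(4C−3) = 51.565/46.565 = 1.1074
τ₀ = 8FD/(πd³) = 8·385·57.0/(π·4.6³) = 175560/305.79 = 574.12 MPa
τ_max = K·τ₀ = 1.1074 × 574.12 = 635.77 MPa

636 MPa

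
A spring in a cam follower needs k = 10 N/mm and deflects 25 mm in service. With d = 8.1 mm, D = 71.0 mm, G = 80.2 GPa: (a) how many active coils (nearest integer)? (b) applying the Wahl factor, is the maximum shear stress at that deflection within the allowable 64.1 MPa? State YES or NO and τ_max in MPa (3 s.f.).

(a) 12 coils; (b) NO, τ_max = 99.7 MPa

N_a = Gd⁴/(8D³k) = (80.2×10³)(8.1⁴)/(8·71.0³·10) = 12.06 → N_a = 12
Actual rate k = Gd⁴/(8D³·12) = 10.048 N/mm
Working load F = kδ = 10.048·25 = 251.19 N
C = 71.0/8.1 = 8.7654; K_W = (4C−1)/(4C−4)+0.615/C = 1.1667
τ_max = K_W·8FD/(πd³) = 1.1667·85.458 = 99.707 MPa
τ_max > 64.1 MPa → exceeds allowable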